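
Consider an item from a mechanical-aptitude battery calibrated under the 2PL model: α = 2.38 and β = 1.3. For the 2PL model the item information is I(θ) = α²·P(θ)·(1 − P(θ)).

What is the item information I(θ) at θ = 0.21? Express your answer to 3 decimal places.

P = 1/(1+e^{2.5942}) = 0.0695
P(1−P) = 0.0695 × 0.9305 = 0.0647
I = α² × P(1−P) = 2.38² × 0.0647 = 0.36638

0.366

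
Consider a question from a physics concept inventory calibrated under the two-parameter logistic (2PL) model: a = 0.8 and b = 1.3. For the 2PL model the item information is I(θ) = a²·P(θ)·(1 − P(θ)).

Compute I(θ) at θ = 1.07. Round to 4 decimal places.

P = 1/(1+e^{0.1840}) = 0.4541
P(1−P) = 0.4541 × 0.5459 = 0.2479
I = a² × P(1−P) = 0.8² × 0.2479 = 0.15865

0.1587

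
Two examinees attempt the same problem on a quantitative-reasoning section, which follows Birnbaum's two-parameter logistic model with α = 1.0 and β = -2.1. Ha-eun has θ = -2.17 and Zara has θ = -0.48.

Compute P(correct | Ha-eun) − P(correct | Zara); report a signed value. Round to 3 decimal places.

-0.352

P(θ) = 1 / (1 + exp(−α(θ − β)))
P(Ha-eun) = 0.4825  [exponent -0.0700]
P(Zara) = 0.8348  [exponent 1.6200]
Difference = 0.4825 − 0.8348 = -0.3523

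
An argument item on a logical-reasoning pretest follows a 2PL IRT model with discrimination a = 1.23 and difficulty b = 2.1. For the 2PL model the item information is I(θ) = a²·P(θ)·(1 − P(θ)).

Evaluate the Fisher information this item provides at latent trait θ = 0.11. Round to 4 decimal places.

0.1108

P = 1/(1+e^{2.4477}) = 0.0796
P(1−P) = 0.0796 × 0.9204 = 0.0733
I = a² × P(1−P) = 1.23² × 0.0733 = 0.11085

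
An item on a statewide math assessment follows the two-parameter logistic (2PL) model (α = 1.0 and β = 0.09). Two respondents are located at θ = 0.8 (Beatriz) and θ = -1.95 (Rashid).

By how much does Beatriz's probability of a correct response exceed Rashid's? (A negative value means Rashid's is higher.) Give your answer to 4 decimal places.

P(θ) = 1 / (1 + exp(−α(θ − β)))
P(Beatriz) = 0.6704  [exponent 0.7100]
P(Rashid) = 0.1151  [exponent -2.0400]
Difference = 0.6704 − 0.1151 = 0.5553

0.5553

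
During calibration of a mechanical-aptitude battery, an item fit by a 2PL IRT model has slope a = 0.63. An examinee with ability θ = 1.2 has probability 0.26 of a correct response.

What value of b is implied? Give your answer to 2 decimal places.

P(θ) = 1 / (1 + exp(−a(θ − b)))
logit(0.26) = ln(0.26/0.74) = -1.0460
b = θ − logit/(a) = 1.2 − (-1.0460)/0.6300 = 2.8603

2.86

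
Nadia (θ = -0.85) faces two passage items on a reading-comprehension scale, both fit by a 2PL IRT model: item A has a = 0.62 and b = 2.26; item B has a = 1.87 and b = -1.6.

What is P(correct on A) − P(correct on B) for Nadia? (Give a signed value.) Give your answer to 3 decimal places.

-0.676

P(θ) = 1 / (1 + exp(−a(θ − b)))
P_A = 0.1269
P_B = 0.8026
P_A − P_B = -0.6756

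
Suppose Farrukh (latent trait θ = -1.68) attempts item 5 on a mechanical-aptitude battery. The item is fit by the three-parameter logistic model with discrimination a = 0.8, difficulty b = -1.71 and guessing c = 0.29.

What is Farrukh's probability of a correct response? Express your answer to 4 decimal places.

0.6493

P(θ) = c + (1 − c) · 1 / (1 + exp(−a(θ − b)))
Exponent: 0.8 × (-1.68 − (-1.71)) = 0.0240
1/(1 + e^{-0.0240}) = 0.5060
P = 0.29 + 0.71 × 0.5060 = 0.6493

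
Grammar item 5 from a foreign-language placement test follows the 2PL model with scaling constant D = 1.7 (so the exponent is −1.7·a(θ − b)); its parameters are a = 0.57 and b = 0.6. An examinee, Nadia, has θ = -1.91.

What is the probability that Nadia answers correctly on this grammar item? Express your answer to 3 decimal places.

0.081

P(θ) = 1 / (1 + exp(−D·a(θ − b)))
Exponent: 1.7 × 0.57 × (-1.91 − 0.6) = -2.4322
1/(1 + e^{2.4322}) = 0.0808
P = 0.0808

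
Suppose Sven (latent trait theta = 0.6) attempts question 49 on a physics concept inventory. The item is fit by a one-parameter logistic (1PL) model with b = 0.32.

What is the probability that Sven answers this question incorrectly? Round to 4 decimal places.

0.4305

P(theta) = 1 / (1 + exp(−(theta − b)))
Exponent: (0.6 − 0.32) = 0.2800
1/(1 + e^{-0.2800}) = 0.5695
P = 0.5695
P(incorrect) = 1 − 0.5695 = 0.4305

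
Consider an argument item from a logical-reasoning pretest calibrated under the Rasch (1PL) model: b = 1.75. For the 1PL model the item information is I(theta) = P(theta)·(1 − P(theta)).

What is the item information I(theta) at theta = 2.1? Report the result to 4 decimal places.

0.2425

P = 1/(1+e^{-0.3500}) = 0.5866
P(1−P) = 0.5866 × 0.4134 = 0.2425
I = P(1−P) = 0.24250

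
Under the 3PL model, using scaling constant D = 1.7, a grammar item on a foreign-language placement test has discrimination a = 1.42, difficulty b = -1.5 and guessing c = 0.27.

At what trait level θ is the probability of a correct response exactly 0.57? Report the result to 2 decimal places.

P(θ) = c + (1 − c) · 1 / (1 + exp(−D·a(θ − b)))
Remove guessing floor: (0.57 − 0.27)/(1 − 0.27) = 0.4110
logit = ln(0.4110/0.5890) = -0.3600
θ = b + logit/(1.7·a) = -1.5 + (-0.3600)/2.4140 = -1.6491

-1.65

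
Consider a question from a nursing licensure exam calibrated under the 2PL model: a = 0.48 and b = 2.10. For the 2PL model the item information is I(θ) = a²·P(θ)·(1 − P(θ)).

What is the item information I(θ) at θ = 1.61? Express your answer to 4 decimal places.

P = 1/(1+e^{0.2352}) = 0.4415
P(1−P) = 0.4415 × 0.5585 = 0.2466
I = a² × P(1−P) = 0.48² × 0.2466 = 0.05681

0.0568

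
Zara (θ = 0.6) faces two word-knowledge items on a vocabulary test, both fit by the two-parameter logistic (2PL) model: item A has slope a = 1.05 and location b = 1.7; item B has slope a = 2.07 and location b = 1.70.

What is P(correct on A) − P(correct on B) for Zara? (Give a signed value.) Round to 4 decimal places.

P(θ) = 1 / (1 + exp(−a(θ − b)))
P_A = 0.2396
P_B = 0.0930
P_A − P_B = 0.1465

0.1465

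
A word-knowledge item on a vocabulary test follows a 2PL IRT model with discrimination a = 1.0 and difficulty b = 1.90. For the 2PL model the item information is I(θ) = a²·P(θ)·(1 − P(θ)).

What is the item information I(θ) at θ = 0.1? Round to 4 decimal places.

P = 1/(1+e^{1.8000}) = 0.1419
P(1−P) = 0.1419 × 0.8581 = 0.1217
I = a² × P(1−P) = 1.0² × 0.1217 = 0.12173

0.1217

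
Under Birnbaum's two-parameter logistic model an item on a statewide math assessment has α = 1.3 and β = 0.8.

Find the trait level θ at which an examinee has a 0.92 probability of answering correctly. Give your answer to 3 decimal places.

P(θ) = 1 / (1 + exp(−α(θ − β)))
logit = ln(0.9200/0.0800) = 2.4423
θ = β + logit/(α) = 0.8 + 2.4423/1.3000 = 2.6787

2.679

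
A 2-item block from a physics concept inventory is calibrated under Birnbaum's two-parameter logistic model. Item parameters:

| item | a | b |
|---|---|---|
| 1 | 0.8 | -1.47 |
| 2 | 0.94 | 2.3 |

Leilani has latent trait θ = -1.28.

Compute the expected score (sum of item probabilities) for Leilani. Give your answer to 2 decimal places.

P(θ) = 1 / (1 + exp(−a(θ − b)))
P_1 = 1/(1+e^{-0.1520}) = 0.5379
P_2 = 1/(1+e^{3.3652}) = 0.0334
E[score] = 0.5379 + 0.0334 = 0.5713

0.57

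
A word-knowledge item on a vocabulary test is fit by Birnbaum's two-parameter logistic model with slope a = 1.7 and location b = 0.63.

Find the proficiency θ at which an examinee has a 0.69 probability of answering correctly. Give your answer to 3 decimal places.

1.101

P(θ) = 1 / (1 + exp(−a(θ − b)))
logit = ln(0.6900/0.3100) = 0.8001
θ = b + logit/(a) = 0.63 + 0.8001/1.7000 = 1.1007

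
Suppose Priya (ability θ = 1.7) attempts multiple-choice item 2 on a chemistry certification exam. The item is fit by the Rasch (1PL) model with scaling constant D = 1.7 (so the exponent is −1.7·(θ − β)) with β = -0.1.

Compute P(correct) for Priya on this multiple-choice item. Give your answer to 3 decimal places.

P(θ) = 1 / (1 + exp(−D·(θ − β)))
Exponent: 1.7 × (1.7 − (-0.1)) = 3.0600
1/(1 + e^{-3.0600}) = 0.9552
P = 0.9552

0.955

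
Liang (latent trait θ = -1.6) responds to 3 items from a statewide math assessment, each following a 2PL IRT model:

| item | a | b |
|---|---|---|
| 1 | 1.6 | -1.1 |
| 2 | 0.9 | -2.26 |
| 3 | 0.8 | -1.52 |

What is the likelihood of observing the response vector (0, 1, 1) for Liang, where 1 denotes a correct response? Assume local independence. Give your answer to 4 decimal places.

P(θ) = 1 / (1 + exp(−a(θ − b)))
P_1 = 1/(1+e^{0.8000}) = 0.3100
P_2 = 1/(1+e^{-0.5940}) = 0.6443
P_3 = 1/(1+e^{0.0640}) = 0.4840
L = (1−P_1) × P_2 × P_3 = 0.6900 × 0.6443 × 0.4840 = 0.21516

0.2152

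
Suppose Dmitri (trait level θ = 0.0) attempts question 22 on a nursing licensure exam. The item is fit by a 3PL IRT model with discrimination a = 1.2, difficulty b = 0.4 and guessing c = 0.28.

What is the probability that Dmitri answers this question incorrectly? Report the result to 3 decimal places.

0.445

P(θ) = c + (1 − c) · 1 / (1 + exp(−a(θ − b)))
Exponent: 1.2 × (0.0 − 0.4) = -0.4800
1/(1 + e^{0.4800}) = 0.3823
P = 0.28 + 0.72 × 0.3823 = 0.5552
P(incorrect) = 1 − 0.5552 = 0.4448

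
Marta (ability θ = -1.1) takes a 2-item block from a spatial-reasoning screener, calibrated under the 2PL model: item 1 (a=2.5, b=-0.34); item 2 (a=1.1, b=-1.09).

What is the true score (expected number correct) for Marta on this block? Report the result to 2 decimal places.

0.63

P(θ) = 1 / (1 + exp(−a(θ − b)))
P_1 = 1/(1+e^{1.9000}) = 0.1301
P_2 = 1/(1+e^{0.0110}) = 0.4973
E[score] = 0.1301 + 0.4973 = 0.6274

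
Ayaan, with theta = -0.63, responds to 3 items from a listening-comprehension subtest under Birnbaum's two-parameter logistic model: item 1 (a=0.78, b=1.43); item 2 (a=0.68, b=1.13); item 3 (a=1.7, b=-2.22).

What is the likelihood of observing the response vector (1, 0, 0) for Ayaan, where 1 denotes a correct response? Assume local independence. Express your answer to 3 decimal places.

0.008

P(theta) = 1 / (1 + exp(−a(theta − b)))
P_1 = 1/(1+e^{1.6068}) = 0.1670
P_2 = 1/(1+e^{1.1968}) = 0.2320
P_3 = 1/(1+e^{-2.7030}) = 0.9372
L = P_1 × (1−P_2) × (1−P_3) = 0.1670 × 0.7680 × 0.0628 = 0.00806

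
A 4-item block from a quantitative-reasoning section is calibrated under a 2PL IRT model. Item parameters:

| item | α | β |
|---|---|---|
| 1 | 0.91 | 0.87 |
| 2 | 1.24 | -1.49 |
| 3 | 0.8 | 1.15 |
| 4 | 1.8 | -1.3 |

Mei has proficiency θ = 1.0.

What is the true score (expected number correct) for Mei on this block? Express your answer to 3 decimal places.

2.940

P(θ) = 1 / (1 + exp(−α(θ − β)))
P_1 = 1/(1+e^{-0.1183}) = 0.5295
P_2 = 1/(1+e^{-3.0876}) = 0.9564
P_3 = 1/(1+e^{0.1200}) = 0.4700
P_4 = 1/(1+e^{-4.1400}) = 0.9843
E[score] = 0.5295 + 0.9564 + 0.4700 + 0.9843 = 2.9403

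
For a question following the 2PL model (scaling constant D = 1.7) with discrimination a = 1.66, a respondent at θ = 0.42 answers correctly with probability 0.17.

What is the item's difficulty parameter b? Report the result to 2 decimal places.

0.98

P(θ) = 1 / (1 + exp(−D·a(θ − b)))
logit(0.17) = ln(0.17/0.83) = -1.5856
b = θ − logit/(1.7·a) = 0.42 − (-1.5856)/2.8220 = 0.9819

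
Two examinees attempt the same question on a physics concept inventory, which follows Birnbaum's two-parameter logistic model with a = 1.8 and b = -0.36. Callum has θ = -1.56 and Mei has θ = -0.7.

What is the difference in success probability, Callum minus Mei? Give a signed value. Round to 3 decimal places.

P(θ) = 1 / (1 + exp(−a(θ − b)))
P(Callum) = 0.1034  [exponent -2.1600]
P(Mei) = 0.3516  [exponent -0.6120]
Difference = 0.1034 − 0.3516 = -0.2482

-0.248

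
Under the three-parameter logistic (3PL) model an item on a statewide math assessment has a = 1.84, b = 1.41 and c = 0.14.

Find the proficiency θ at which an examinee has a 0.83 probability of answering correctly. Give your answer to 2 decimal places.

2.17

P(θ) = c + (1 − c) · 1 / (1 + exp(−a(θ − b)))
Remove guessing floor: (0.83 − 0.14)/(1 − 0.14) = 0.8023
logit = ln(0.8023/0.1977) = 1.4009
θ = b + logit/(a) = 1.41 + 1.4009/1.8400 = 2.1714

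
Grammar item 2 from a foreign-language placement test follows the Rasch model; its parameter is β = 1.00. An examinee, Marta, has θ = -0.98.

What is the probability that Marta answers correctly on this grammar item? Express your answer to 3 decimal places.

P(θ) = 1 / (1 + exp(−(θ − β)))
Exponent: (-0.98 − 1.00) = -1.9800
1/(1 + e^{1.9800}) = 0.1213
P = 0.1213

0.121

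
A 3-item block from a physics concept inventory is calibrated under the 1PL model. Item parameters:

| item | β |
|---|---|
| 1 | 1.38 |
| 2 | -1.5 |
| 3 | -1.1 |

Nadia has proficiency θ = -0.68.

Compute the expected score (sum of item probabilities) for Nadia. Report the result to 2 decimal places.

P(θ) = 1 / (1 + exp(−(θ − β)))
P_1 = 1/(1+e^{2.0600}) = 0.1130
P_2 = 1/(1+e^{-0.8200}) = 0.6942
P_3 = 1/(1+e^{-0.4200}) = 0.6035
E[score] = 0.1130 + 0.6942 + 0.6035 = 1.4108

1.41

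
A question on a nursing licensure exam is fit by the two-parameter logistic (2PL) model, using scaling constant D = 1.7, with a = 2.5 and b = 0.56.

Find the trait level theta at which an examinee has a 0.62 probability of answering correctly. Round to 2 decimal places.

0.68

P(theta) = 1 / (1 + exp(−D·a(theta − b)))
logit = ln(0.6200/0.3800) = 0.4895
theta = b + logit/(1.7·a) = 0.56 + 0.4895/4.2500 = 0.6752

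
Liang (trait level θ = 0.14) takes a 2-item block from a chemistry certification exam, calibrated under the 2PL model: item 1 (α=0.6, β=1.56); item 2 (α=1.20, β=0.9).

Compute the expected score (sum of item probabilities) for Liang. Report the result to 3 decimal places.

0.586

P(θ) = 1 / (1 + exp(−α(θ − β)))
P_1 = 1/(1+e^{0.8520}) = 0.2990
P_2 = 1/(1+e^{0.9120}) = 0.2866
E[score] = 0.2990 + 0.2866 = 0.5856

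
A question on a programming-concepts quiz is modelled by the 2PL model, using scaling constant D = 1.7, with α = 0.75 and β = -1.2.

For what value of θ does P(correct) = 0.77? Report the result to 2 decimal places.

P(θ) = 1 / (1 + exp(−D·α(θ − β)))
logit = ln(0.7700/0.2300) = 1.2083
θ = β + logit/(1.7·α) = -1.2 + 1.2083/1.2750 = -0.2523

-0.25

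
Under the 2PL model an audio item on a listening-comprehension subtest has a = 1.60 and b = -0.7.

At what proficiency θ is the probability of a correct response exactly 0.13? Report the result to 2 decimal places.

-1.89

P(θ) = 1 / (1 + exp(−a(θ − b)))
logit = ln(0.1300/0.8700) = -1.9010
θ = b + logit/(a) = -0.7 + (-1.9010)/1.6000 = -1.8881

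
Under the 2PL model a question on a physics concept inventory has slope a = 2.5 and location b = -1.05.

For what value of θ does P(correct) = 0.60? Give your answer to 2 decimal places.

P(θ) = 1 / (1 + exp(−a(θ − b)))
logit = ln(0.6000/0.4000) = 0.4055
θ = b + logit/(a) = -1.05 + 0.4055/2.5000 = -0.8878

-0.89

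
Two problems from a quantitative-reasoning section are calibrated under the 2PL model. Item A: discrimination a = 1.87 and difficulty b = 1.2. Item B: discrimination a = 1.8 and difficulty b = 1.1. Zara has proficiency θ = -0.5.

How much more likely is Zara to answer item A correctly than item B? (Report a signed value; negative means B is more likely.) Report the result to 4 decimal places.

-0.0132

P(θ) = 1 / (1 + exp(−a(θ − b)))
P_A = 0.0400
P_B = 0.0532
P_A − P_B = -0.0132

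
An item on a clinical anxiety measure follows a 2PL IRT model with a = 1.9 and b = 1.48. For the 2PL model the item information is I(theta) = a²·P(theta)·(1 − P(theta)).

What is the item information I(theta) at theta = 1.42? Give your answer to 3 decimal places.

0.900

P = 1/(1+e^{0.1140}) = 0.4715
P(1−P) = 0.4715 × 0.5285 = 0.2492
I = a² × P(1−P) = 1.9² × 0.2492 = 0.89957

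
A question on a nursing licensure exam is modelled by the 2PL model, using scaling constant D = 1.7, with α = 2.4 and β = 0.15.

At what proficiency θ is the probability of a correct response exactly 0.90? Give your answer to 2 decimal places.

P(θ) = 1 / (1 + exp(−D·α(θ − β)))
logit = ln(0.9000/0.1000) = 2.1972
θ = β + logit/(1.7·α) = 0.15 + 2.1972/4.0800 = 0.6885

0.69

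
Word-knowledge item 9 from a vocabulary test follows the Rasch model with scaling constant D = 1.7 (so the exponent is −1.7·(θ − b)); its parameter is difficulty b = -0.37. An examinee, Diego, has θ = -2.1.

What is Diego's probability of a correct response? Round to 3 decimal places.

0.050

P(θ) = 1 / (1 + exp(−D·(θ − b)))
Exponent: 1.7 × (-2.1 − (-0.37)) = -2.9410
1/(1 + e^{2.9410}) = 0.0502
P = 0.0502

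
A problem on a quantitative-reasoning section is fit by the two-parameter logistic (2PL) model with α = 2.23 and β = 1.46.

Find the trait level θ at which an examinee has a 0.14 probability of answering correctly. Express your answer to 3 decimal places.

0.646

P(θ) = 1 / (1 + exp(−α(θ − β)))
logit = ln(0.1400/0.8600) = -1.8153
θ = β + logit/(α) = 1.46 + (-1.8153)/2.2300 = 0.6460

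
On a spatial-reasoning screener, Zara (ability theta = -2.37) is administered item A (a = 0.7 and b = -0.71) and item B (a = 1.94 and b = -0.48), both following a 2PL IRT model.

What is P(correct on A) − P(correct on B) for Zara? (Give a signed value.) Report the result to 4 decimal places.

P(theta) = 1 / (1 + exp(−a(theta − b)))
P_A = 0.2383
P_B = 0.0249
P_A − P_B = 0.2134

0.2134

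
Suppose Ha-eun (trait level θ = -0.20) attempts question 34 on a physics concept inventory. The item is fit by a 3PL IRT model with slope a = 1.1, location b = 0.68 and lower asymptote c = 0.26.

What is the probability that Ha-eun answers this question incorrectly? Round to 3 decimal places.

0.536

P(θ) = c + (1 − c) · 1 / (1 + exp(−a(θ − b)))
Exponent: 1.1 × (-0.20 − 0.68) = -0.9680
1/(1 + e^{0.9680}) = 0.2753
P = 0.26 + 0.74 × 0.2753 = 0.4637
P(incorrect) = 1 − 0.4637 = 0.5363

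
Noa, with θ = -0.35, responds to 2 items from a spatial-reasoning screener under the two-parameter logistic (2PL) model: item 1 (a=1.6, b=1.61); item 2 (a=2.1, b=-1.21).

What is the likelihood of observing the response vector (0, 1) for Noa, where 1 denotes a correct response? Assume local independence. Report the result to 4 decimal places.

0.8231

P(θ) = 1 / (1 + exp(−a(θ − b)))
P_1 = 1/(1+e^{3.1360}) = 0.0416
P_2 = 1/(1+e^{-1.8060}) = 0.8589
L = (1−P_1) × P_2 = 0.9584 × 0.8589 = 0.82311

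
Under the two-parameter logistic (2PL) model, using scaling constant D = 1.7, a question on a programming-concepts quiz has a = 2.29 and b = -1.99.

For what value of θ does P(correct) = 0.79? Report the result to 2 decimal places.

-1.65

P(θ) = 1 / (1 + exp(−D·a(θ − b)))
logit = ln(0.7900/0.2100) = 1.3249
θ = b + logit/(1.7·a) = -1.99 + 1.3249/3.8930 = -1.6497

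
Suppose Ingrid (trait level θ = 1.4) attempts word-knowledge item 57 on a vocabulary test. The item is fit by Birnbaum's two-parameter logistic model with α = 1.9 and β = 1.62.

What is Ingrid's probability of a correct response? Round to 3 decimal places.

P(θ) = 1 / (1 + exp(−α(θ − β)))
Exponent: 1.9 × (1.4 − 1.62) = -0.4180
1/(1 + e^{0.4180}) = 0.3970

0.397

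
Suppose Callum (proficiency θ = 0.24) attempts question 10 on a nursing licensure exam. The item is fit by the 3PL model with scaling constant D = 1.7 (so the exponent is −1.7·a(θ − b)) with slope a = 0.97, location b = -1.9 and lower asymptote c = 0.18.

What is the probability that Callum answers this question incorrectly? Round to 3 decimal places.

0.023

P(θ) = c + (1 − c) · 1 / (1 + exp(−D·a(θ − b)))
Exponent: 1.7 × 0.97 × (0.24 − (-1.9)) = 3.5289
1/(1 + e^{-3.5289}) = 0.9715
P = 0.18 + 0.82 × 0.9715 = 0.9766
P(incorrect) = 1 − 0.9766 = 0.0234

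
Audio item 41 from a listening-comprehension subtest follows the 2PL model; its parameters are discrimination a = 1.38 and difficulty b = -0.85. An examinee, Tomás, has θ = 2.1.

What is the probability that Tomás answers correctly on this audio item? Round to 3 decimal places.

0.983

P(θ) = 1 / (1 + exp(−a(θ − b)))
Exponent: 1.38 × (2.1 − (-0.85)) = 4.0710
1/(1 + e^{-4.0710}) = 0.9832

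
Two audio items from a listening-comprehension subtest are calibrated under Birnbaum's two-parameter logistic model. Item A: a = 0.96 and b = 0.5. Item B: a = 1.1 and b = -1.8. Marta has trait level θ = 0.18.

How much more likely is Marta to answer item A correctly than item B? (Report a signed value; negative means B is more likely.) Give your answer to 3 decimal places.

P(θ) = 1 / (1 + exp(−a(θ − b)))
P_A = 0.4238
P_B = 0.8983
P_A − P_B = -0.4745

-0.474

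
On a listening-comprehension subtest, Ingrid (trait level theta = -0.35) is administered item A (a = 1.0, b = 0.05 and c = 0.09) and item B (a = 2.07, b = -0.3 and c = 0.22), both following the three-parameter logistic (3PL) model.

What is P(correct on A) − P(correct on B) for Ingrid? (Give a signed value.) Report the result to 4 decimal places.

-0.1346

P(theta) = c + (1 − c) · 1 / (1 + exp(−a(theta − b)))
P_A = 0.4552
P_B = 0.5898
P_A − P_B = -0.1346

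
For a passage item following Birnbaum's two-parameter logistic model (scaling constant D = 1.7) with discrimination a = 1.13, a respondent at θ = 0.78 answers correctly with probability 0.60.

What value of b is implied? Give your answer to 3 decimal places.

P(θ) = 1 / (1 + exp(−D·a(θ − b)))
logit(0.60) = ln(0.60/0.40) = 0.4055
b = θ − logit/(1.7·a) = 0.78 − 0.4055/1.9210 = 0.5689

0.569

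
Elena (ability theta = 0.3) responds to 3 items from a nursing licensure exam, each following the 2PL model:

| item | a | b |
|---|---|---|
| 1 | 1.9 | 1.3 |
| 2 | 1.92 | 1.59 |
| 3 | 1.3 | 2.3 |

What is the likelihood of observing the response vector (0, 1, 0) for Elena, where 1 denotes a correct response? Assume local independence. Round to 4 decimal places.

0.0628

P(theta) = 1 / (1 + exp(−a(theta − b)))
P_1 = 1/(1+e^{1.9000}) = 0.1301
P_2 = 1/(1+e^{2.4768}) = 0.0775
P_3 = 1/(1+e^{2.6000}) = 0.0691
L = (1−P_1) × P_2 × (1−P_3) = 0.8699 × 0.0775 × 0.9309 = 0.06276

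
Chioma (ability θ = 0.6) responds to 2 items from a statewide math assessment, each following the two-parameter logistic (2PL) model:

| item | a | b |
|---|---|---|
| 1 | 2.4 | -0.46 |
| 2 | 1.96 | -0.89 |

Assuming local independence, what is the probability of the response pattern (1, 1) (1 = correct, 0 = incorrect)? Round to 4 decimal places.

0.8797

P(θ) = 1 / (1 + exp(−a(θ − b)))
P_1 = 1/(1+e^{-2.5440}) = 0.9272
P_2 = 1/(1+e^{-2.9204}) = 0.9488
L = P_1 × P_2 = 0.9272 × 0.9488 = 0.87974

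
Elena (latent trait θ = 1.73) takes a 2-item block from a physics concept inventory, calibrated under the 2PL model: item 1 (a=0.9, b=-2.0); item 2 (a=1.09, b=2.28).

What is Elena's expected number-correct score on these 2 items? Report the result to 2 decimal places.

1.32

P(θ) = 1 / (1 + exp(−a(θ − b)))
P_1 = 1/(1+e^{-3.3570}) = 0.9663
P_2 = 1/(1+e^{0.5995}) = 0.3545
E[score] = 0.9663 + 0.3545 = 1.3208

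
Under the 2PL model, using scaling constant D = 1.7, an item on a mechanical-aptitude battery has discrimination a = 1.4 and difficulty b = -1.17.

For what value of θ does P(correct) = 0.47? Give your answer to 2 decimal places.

P(θ) = 1 / (1 + exp(−D·a(θ − b)))
logit = ln(0.4700/0.5300) = -0.1201
θ = b + logit/(1.7·a) = -1.17 + (-0.1201)/2.3800 = -1.2205

-1.22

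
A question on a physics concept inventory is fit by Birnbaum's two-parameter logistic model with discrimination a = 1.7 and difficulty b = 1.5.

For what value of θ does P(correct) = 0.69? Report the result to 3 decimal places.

P(θ) = 1 / (1 + exp(−a(θ − b)))
logit = ln(0.6900/0.3100) = 0.8001
θ = b + logit/(a) = 1.5 + 0.8001/1.7000 = 1.9707

1.971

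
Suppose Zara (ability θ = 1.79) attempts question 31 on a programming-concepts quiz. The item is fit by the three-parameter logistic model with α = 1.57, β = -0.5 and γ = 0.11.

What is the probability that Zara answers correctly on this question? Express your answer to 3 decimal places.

P(θ) = γ + (1 − γ) · 1 / (1 + exp(−α(θ − β)))
Exponent: 1.57 × (1.79 − (-0.5)) = 3.5953
1/(1 + e^{-3.5953}) = 0.9733
P = 0.11 + 0.89 × 0.9733 = 0.9762

0.976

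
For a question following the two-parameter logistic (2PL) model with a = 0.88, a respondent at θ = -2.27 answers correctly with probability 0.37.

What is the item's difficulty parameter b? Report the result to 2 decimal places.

P(θ) = 1 / (1 + exp(−a(θ − b)))
logit(0.37) = ln(0.37/0.63) = -0.5322
b = θ − logit/(a) = -2.27 − (-0.5322)/0.8800 = -1.6652

-1.67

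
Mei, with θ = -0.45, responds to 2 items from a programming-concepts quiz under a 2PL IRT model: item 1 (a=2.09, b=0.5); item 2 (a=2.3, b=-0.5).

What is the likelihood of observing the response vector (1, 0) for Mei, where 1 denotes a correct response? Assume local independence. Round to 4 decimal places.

P(θ) = 1 / (1 + exp(−a(θ − b)))
P_1 = 1/(1+e^{1.9855}) = 0.1207
P_2 = 1/(1+e^{-0.1150}) = 0.5287
L = P_1 × (1−P_2) = 0.1207 × 0.4713 = 0.05690

0.0569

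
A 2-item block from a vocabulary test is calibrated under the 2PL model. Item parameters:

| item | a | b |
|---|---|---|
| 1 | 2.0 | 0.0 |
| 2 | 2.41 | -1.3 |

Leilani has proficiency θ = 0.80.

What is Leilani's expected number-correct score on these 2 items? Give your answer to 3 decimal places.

1.826

P(θ) = 1 / (1 + exp(−a(θ − b)))
P_1 = 1/(1+e^{-1.6000}) = 0.8320
P_2 = 1/(1+e^{-5.0610}) = 0.9937
E[score] = 0.8320 + 0.9937 = 1.8257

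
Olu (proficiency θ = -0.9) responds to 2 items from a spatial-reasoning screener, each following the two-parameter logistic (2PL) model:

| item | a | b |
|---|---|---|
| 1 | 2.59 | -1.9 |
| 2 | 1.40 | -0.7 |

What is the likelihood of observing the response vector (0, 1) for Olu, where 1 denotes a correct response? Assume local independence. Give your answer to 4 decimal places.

0.0300

P(θ) = 1 / (1 + exp(−a(θ − b)))
P_1 = 1/(1+e^{-2.5900}) = 0.9302
P_2 = 1/(1+e^{0.2800}) = 0.4305
L = (1−P_1) × P_2 = 0.0698 × 0.4305 = 0.03004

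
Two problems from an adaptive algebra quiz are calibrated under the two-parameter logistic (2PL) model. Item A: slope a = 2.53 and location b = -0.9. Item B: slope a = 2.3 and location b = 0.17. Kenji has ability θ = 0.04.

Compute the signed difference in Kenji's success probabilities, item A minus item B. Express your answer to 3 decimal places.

0.489

P(θ) = 1 / (1 + exp(−a(θ − b)))
P_A = 0.9151
P_B = 0.4258
P_A − P_B = 0.4893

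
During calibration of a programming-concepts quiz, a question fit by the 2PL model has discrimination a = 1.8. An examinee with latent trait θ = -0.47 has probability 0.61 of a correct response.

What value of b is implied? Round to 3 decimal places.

P(θ) = 1 / (1 + exp(−a(θ − b)))
logit(0.61) = ln(0.61/0.39) = 0.4473
b = θ − logit/(a) = -0.47 − 0.4473/1.8000 = -0.7185

-0.719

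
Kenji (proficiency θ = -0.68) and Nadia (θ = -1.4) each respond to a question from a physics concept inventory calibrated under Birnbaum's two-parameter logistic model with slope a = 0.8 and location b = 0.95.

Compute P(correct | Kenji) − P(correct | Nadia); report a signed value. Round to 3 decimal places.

P(θ) = 1 / (1 + exp(−a(θ − b)))
P(Kenji) = 0.2135  [exponent -1.3040]
P(Nadia) = 0.1324  [exponent -1.8800]
Difference = 0.2135 − 0.1324 = 0.0811

0.081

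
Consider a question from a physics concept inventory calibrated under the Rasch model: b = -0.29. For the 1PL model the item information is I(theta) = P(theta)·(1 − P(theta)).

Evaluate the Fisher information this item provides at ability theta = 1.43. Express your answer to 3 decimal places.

P = 1/(1+e^{-1.7200}) = 0.8481
P(1−P) = 0.8481 × 0.1519 = 0.1288
I = P(1−P) = 0.12881

0.129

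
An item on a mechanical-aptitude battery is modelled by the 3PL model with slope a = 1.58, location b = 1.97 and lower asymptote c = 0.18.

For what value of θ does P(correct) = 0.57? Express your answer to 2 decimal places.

P(θ) = c + (1 − c) · 1 / (1 + exp(−a(θ − b)))
Remove guessing floor: (0.57 − 0.18)/(1 − 0.18) = 0.4756
logit = ln(0.4756/0.5244) = -0.0976
θ = b + logit/(a) = 1.97 + (-0.0976)/1.5800 = 1.9082

1.91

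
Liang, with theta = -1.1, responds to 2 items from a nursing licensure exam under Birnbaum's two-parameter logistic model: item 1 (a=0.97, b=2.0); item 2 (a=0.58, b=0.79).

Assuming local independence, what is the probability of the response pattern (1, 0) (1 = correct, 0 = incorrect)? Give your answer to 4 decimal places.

P(theta) = 1 / (1 + exp(−a(theta − b)))
P_1 = 1/(1+e^{3.0070}) = 0.0471
P_2 = 1/(1+e^{1.0962}) = 0.2505
L = P_1 × (1−P_2) = 0.0471 × 0.7495 = 0.03531

0.0353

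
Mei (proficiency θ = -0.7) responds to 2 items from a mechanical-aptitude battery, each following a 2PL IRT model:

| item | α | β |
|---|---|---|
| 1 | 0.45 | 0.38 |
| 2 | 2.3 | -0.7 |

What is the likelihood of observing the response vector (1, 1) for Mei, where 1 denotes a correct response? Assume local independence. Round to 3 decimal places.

P(θ) = 1 / (1 + exp(−α(θ − β)))
P_1 = 1/(1+e^{0.4860}) = 0.3808
P_2 = 1/(1+e^{0.0000}) = 0.5000
L = P_1 × P_2 = 0.3808 × 0.5000 = 0.19042

0.190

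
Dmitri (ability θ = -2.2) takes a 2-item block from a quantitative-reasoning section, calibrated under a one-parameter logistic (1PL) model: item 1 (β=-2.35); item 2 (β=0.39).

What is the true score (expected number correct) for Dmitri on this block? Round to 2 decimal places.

P(θ) = 1 / (1 + exp(−(θ − β)))
P_1 = 1/(1+e^{-0.1500}) = 0.5374
P_2 = 1/(1+e^{2.5900}) = 0.0698
E[score] = 0.5374 + 0.0698 = 0.6072

0.61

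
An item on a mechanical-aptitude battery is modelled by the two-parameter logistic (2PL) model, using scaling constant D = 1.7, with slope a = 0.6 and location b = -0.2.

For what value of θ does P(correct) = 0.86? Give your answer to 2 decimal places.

P(θ) = 1 / (1 + exp(−D·a(θ − b)))
logit = ln(0.8600/0.1400) = 1.8153
θ = b + logit/(1.7·a) = -0.2 + 1.8153/1.0200 = 1.5797

1.58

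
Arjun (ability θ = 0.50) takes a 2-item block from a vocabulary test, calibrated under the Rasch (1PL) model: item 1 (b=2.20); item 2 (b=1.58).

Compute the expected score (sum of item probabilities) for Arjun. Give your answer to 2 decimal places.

0.41

P(θ) = 1 / (1 + exp(−(θ − b)))
P_1 = 1/(1+e^{1.7000}) = 0.1545
P_2 = 1/(1+e^{1.0800}) = 0.2535
E[score] = 0.1545 + 0.2535 = 0.4080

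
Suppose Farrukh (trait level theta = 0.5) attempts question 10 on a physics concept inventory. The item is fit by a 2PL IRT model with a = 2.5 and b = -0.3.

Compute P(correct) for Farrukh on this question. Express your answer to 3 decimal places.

0.881

P(theta) = 1 / (1 + exp(−a(theta − b)))
Exponent: 2.5 × (0.5 − (-0.3)) = 2.0000
1/(1 + e^{-2.0000}) = 0.8808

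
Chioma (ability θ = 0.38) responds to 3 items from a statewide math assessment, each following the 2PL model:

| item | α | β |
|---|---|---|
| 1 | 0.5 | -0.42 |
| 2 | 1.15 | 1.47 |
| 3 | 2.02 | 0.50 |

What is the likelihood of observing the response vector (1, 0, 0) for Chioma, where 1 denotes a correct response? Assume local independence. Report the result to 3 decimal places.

0.261

P(θ) = 1 / (1 + exp(−α(θ − β)))
P_1 = 1/(1+e^{-0.4000}) = 0.5987
P_2 = 1/(1+e^{1.2535}) = 0.2221
P_3 = 1/(1+e^{0.2424}) = 0.4397
L = P_1 × (1−P_2) × (1−P_3) = 0.5987 × 0.7779 × 0.5603 = 0.26095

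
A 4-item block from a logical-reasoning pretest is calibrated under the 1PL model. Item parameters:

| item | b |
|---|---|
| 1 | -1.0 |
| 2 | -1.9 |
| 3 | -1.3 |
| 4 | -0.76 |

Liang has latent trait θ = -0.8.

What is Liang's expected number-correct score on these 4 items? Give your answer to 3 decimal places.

P(θ) = 1 / (1 + exp(−(θ − b)))
P_1 = 1/(1+e^{-0.2000}) = 0.5498
P_2 = 1/(1+e^{-1.1000}) = 0.7503
P_3 = 1/(1+e^{-0.5000}) = 0.6225
P_4 = 1/(1+e^{0.0400}) = 0.4900
E[score] = 0.5498 + 0.7503 + 0.6225 + 0.4900 = 2.4126

2.413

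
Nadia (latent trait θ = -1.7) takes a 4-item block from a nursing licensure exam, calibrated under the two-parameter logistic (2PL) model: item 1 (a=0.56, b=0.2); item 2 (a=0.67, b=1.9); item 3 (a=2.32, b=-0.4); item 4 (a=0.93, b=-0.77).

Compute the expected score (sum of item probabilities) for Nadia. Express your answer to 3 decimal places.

P(θ) = 1 / (1 + exp(−a(θ − b)))
P_1 = 1/(1+e^{1.0640}) = 0.2565
P_2 = 1/(1+e^{2.4120}) = 0.0823
P_3 = 1/(1+e^{3.0160}) = 0.0467
P_4 = 1/(1+e^{0.8649}) = 0.2963
E[score] = 0.2565 + 0.0823 + 0.0467 + 0.2963 = 0.6818

0.682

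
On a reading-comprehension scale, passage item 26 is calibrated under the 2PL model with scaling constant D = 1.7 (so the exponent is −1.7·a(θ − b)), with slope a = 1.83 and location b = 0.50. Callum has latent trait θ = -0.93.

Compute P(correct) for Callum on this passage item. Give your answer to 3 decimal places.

0.012

P(θ) = 1 / (1 + exp(−D·a(θ − b)))
Exponent: 1.7 × 1.83 × (-0.93 − 0.50) = -4.4487
1/(1 + e^{4.4487}) = 0.0116
P = 0.0116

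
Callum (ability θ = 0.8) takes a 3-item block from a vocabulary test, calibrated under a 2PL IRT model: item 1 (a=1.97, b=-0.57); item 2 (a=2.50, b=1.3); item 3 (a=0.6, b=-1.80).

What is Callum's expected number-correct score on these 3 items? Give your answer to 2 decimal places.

P(θ) = 1 / (1 + exp(−a(θ − b)))
P_1 = 1/(1+e^{-2.6989}) = 0.9370
P_2 = 1/(1+e^{1.2500}) = 0.2227
P_3 = 1/(1+e^{-1.5600}) = 0.8264
E[score] = 0.9370 + 0.2227 + 0.8264 = 1.9860

1.99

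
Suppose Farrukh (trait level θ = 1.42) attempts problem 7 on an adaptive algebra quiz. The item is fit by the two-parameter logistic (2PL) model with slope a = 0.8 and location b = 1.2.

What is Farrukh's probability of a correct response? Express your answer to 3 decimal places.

P(θ) = 1 / (1 + exp(−a(θ − b)))
Exponent: 0.8 × (1.42 − 1.2) = 0.1760
1/(1 + e^{-0.1760}) = 0.5439

0.544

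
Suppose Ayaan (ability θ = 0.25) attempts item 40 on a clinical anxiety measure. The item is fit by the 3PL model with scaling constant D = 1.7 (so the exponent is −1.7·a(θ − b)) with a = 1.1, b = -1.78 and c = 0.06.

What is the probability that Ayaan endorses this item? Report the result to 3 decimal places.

0.979

P(θ) = c + (1 − c) · 1 / (1 + exp(−D·a(θ − b)))
Exponent: 1.7 × 1.1 × (0.25 − (-1.78)) = 3.7961
1/(1 + e^{-3.7961}) = 0.9780
P = 0.06 + 0.94 × 0.9780 = 0.9794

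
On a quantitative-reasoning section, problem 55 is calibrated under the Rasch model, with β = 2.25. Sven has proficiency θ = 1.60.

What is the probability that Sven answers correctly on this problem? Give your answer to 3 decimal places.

P(θ) = 1 / (1 + exp(−(θ − β)))
Exponent: (1.60 − 2.25) = -0.6500
1/(1 + e^{0.6500}) = 0.3430
P = 0.3430

0.343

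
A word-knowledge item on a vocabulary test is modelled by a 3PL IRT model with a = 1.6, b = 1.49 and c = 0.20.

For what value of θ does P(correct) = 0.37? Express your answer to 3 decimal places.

0.671

P(θ) = c + (1 − c) · 1 / (1 + exp(−a(θ − b)))
Remove guessing floor: (0.37 − 0.20)/(1 − 0.20) = 0.2125
logit = ln(0.2125/0.7875) = -1.3099
θ = b + logit/(a) = 1.49 + (-1.3099)/1.6000 = 0.6713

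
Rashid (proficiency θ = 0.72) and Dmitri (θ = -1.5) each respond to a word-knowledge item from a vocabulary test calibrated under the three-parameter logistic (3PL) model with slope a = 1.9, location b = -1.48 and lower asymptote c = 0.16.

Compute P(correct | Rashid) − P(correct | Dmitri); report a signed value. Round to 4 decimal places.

P(θ) = c + (1 − c) · 1 / (1 + exp(−a(θ − b)))
P(Rashid) = 0.9873  [exponent 4.1800]
P(Dmitri) = 0.5720  [exponent -0.0380]
Difference = 0.9873 − 0.5720 = 0.4153

0.4153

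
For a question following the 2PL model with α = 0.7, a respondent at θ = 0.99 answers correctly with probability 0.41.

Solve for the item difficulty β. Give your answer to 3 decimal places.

P(θ) = 1 / (1 + exp(−α(θ − β)))
logit(0.41) = ln(0.41/0.59) = -0.3640
β = θ − logit/(α) = 0.99 − (-0.3640)/0.7000 = 1.5100

1.510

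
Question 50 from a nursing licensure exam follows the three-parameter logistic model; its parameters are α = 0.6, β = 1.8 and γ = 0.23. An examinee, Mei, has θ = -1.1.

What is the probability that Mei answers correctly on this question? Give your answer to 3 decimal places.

P(θ) = γ + (1 − γ) · 1 / (1 + exp(−α(θ − β)))
Exponent: 0.6 × (-1.1 − 1.8) = -1.7400
1/(1 + e^{1.7400}) = 0.1493
P = 0.23 + 0.77 × 0.1493 = 0.3450

0.345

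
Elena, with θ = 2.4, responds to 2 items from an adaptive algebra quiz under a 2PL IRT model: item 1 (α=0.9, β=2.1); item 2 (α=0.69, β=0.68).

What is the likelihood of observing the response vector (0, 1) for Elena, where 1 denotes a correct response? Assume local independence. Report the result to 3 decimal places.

0.332

P(θ) = 1 / (1 + exp(−α(θ − β)))
P_1 = 1/(1+e^{-0.2700}) = 0.5671
P_2 = 1/(1+e^{-1.1868}) = 0.7662
L = (1−P_1) × P_2 = 0.4329 × 0.7662 = 0.33168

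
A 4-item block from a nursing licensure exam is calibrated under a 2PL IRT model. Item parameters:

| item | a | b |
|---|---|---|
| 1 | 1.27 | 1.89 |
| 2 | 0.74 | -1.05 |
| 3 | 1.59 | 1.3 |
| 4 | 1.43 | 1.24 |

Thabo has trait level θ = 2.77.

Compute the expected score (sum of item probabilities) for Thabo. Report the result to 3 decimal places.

P(θ) = 1 / (1 + exp(−a(θ − b)))
P_1 = 1/(1+e^{-1.1176}) = 0.7535
P_2 = 1/(1+e^{-2.8268}) = 0.9441
P_3 = 1/(1+e^{-2.3373}) = 0.9119
P_4 = 1/(1+e^{-2.1879}) = 0.8992
E[score] = 0.7535 + 0.9441 + 0.9119 + 0.8992 = 3.5087

3.509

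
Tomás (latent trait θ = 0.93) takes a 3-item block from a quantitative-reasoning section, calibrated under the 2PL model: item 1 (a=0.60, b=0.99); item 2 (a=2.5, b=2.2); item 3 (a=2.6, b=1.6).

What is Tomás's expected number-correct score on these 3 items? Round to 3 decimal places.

0.680

P(θ) = 1 / (1 + exp(−a(θ − b)))
P_1 = 1/(1+e^{0.0360}) = 0.4910
P_2 = 1/(1+e^{3.1750}) = 0.0401
P_3 = 1/(1+e^{1.7420}) = 0.1491
E[score] = 0.4910 + 0.0401 + 0.1491 = 0.6802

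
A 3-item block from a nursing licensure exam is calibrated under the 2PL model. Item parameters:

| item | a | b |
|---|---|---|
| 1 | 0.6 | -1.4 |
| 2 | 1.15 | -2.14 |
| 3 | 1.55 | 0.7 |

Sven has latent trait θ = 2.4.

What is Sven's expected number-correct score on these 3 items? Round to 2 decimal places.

P(θ) = 1 / (1 + exp(−a(θ − b)))
P_1 = 1/(1+e^{-2.2800}) = 0.9072
P_2 = 1/(1+e^{-5.2210}) = 0.9946
P_3 = 1/(1+e^{-2.6350}) = 0.9331
E[score] = 0.9072 + 0.9946 + 0.9331 = 2.8349

2.83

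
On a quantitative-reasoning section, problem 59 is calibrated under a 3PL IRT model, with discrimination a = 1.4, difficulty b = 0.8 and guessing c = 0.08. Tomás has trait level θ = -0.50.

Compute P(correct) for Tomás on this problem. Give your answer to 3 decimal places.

P(θ) = c + (1 − c) · 1 / (1 + exp(−a(θ − b)))
Exponent: 1.4 × (-0.50 − 0.8) = -1.8200
1/(1 + e^{1.8200}) = 0.1394
P = 0.08 + 0.92 × 0.1394 = 0.2083

0.208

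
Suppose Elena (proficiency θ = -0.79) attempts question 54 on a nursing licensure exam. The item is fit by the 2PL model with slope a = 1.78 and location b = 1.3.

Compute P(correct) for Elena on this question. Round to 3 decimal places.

0.024

P(θ) = 1 / (1 + exp(−a(θ − b)))
Exponent: 1.78 × (-0.79 − 1.3) = -3.7202
1/(1 + e^{3.7202}) = 0.0237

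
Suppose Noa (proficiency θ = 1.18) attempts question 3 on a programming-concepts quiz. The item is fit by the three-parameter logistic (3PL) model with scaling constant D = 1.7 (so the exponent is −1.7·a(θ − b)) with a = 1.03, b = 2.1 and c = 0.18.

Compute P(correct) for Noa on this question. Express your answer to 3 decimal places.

0.316

P(θ) = c + (1 − c) · 1 / (1 + exp(−D·a(θ − b)))
Exponent: 1.7 × 1.03 × (1.18 − 2.1) = -1.6109
1/(1 + e^{1.6109}) = 0.1665
P = 0.18 + 0.82 × 0.1665 = 0.3165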